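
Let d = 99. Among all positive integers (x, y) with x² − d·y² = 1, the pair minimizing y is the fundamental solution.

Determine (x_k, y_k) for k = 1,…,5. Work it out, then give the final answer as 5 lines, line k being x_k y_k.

10 1
199 20
3970 399
79201 7960
1580050 158801

√99 = [9; 1,18, …], period ℓ=2 (even) → k=1
i=0: a=9 ⇒ p=9, q=1
i=1: a=1 ⇒ p=10, q=1
(x₁, y₁) = (10, 1);  10² − 99·1² = 1 ✓
(x_2, y_2) = (10·10 + 99·1·1, 10·1 + 1·10) = (199, 20)
(x_3, y_3) = (10·199 + 99·1·20, 10·20 + 1·199) = (3970, 399)
(x_4, y_4) = (10·3970 + 99·1·399, 10·399 + 1·3970) = (79201, 7960)
(x_5, y_5) = (10·79201 + 99·1·7960, 10·7960 + 1·79201) = (1580050, 158801)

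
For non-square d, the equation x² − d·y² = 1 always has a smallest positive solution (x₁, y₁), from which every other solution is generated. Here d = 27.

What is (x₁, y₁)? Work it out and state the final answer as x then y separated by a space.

√27 → a₀=5, period (5,10); ℓ=2 even so k=1
i=0: a=5 ⇒ p=5, q=1
i=1: a=5 ⇒ p=26, q=5
(x₁, y₁) = (26, 5);  26² − 27·5² = 1 ✓

26 5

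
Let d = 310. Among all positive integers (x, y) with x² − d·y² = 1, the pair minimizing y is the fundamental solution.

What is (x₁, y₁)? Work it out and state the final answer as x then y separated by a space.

d=310: √d = [17; 1,1,1,1,5,…,1,1,34] (ℓ=16, even), read p_15/q_15
k=0  a_k=17  p_k/q_k = 17/1
k=1  a_k=1  p_k/q_k = 18/1
k=2  a_k=1  p_k/q_k = 35/2
k=3  a_k=1  p_k/q_k = 53/3
…
k=5  a_k=5  p_k/q_k = 493/28
…
k=9  a_k=1  p_k/q_k = 7747/440
k=10  a_k=3  p_k/q_k = 28928/1643
k=11  a_k=5  p_k/q_k = 152387/8655
…
k=13  a_k=1  p_k/q_k = 333702/18953
k=14  a_k=1  p_k/q_k = 515017/29251
k=15  a_k=1  p_k/q_k = 848719/48204
(x₁, y₁) = (848719, 48204);  848719² − 310·48204² = 1 ✓

848719 48204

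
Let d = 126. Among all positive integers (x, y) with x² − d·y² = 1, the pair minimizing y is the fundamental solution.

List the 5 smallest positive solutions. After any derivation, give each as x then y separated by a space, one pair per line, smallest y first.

449 40
403201 35920
362074049 32256120
325142092801 28965959840
291977237261249 26011399680200

√126 → a₀=11, period (4,2,4,22); ℓ=4 even so k=3
k=0  a_k=11  p_k/q_k = 11/1
…
k=2  a_k=2  p_k/q_k = 101/9
k=3  a_k=4  p_k/q_k = 449/40
→ (449, 40).  Check: 449²=201601, 126·40²=201600, difference 1.
(x_2, y_2) = (449·449 + 126·40·40, 449·40 + 40·449) = (403201, 35920)
(x_3, y_3) = (449·403201 + 126·40·35920, 449·35920 + 40·403201) = (362074049, 32256120)
(x_4, y_4) = (449·362074049 + 126·40·32256120, 449·32256120 + 40·362074049) = (325142092801, 28965959840)
(x_5, y_5) = (449·325142092801 + 126·40·28965959840, 449·28965959840 + 40·325142092801) = (291977237261249, 26011399680200)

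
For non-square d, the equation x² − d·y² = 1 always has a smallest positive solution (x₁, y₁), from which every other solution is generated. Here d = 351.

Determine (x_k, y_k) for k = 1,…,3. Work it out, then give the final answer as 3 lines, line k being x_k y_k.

62425 3332
7793761249 416000200
973051091875225 51937624966668

d=351: √d = [18; 1,2,1,3,2,2,2,3,1,2,1,36] (ℓ=12, even), read p_11/q_11
a_0=18:  p_0=18·1+0=18,  q_0=18·0+1=1
…
a_8=3:  p_8=3·3747+1555=12796,  q_8=3·200+83=683
…
a_10=2:  p_10=2·16543+12796=45882,  q_10=2·883+683=2449
a_11=1:  p_11=1·45882+16543=62425,  q_11=1·2449+883=3332
→ (62425, 3332).  Check: 62425²=3896880625, 351·3332²=3896880624, difference 1.
n=2: (62425,3332)∘(62425,3332) = (62425·62425+351·3332·3332, 62425·3332+3332·62425) = (7793761249,416000200)
n=3: (7793761249,416000200)∘(62425,3332) = (62425·7793761249+351·3332·416000200, 62425·416000200+3332·7793761249) = (973051091875225,51937624966668)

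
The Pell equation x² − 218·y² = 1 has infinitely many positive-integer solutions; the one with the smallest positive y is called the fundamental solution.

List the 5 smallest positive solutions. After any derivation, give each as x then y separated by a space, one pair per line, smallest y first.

126003 8534
31753512017 2150619204
8002075549230099 541968943114690
2016571050827526816577 136579425476409948936
508188004226839647389073363 34418834696066196648450926

√218 → a₀=14, period (1,3,3,1,28); ℓ=5 odd so k=9
a_0=14:  p_0=14·1+0=14,  q_0=14·0+1=1
a_1=1:  p_1=1·14+1=15,  q_1=1·1+0=1
a_2=3:  p_2=3·15+14=59,  q_2=3·1+1=4
a_3=3:  p_3=3·59+15=192,  q_3=3·4+1=13
a_4=1:  p_4=1·192+59=251,  q_4=1·13+4=17
a_5=28:  p_5=28·251+192=7220,  q_5=28·17+13=489
a_6=1:  p_6=1·7220+251=7471,  q_6=1·489+17=506
…
a_8=3:  p_8=3·29633+7471=96370,  q_8=3·2007+506=6527
a_9=1:  p_9=1·96370+29633=126003,  q_9=1·6527+2007=8534
→ (126003, 8534).  Check: 126003²=15876756009, 218·8534²=15876756008, difference 1.
(126003+8534√218)^2 = 31753512017 + 2150619204√218
(126003+8534√218)^3 = 8002075549230099 + 541968943114690√218
(126003+8534√218)^4 = 2016571050827526816577 + 136579425476409948936√218
(126003+8534√218)^5 = 508188004226839647389073363 + 34418834696066196648450926√218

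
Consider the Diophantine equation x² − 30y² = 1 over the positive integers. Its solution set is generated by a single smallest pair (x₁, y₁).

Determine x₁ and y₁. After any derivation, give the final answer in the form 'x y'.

√30 = [5; 2,10, …], period ℓ=2 (even) → k=1
step 0: (5, 1)  from 5·(1,0) + (0,1)
step 1: (11, 2)  from 2·(5,1) + (1,0)
→ (11, 2).  Check: 11²=121, 30·2²=120, difference 1.

11 2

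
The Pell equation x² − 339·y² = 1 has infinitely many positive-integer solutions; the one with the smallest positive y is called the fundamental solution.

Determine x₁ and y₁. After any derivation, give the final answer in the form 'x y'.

97970 5321

√339 → a₀=18, period (2,2,2,1,17,1,2,2,2,36); ℓ=10 even so k=9
k=0  a_k=18  p_k/q_k = 18/1
…
k=3  a_k=2  p_k/q_k = 221/12
…
k=5  a_k=17  p_k/q_k = 5542/301
k=6  a_k=1  p_k/q_k = 5855/318
…
k=8  a_k=2  p_k/q_k = 40359/2192
k=9  a_k=2  p_k/q_k = 97970/5321
fundamental: x₁=97970, y₁=5321  (since 9598120900 − 339·28313041 = 1)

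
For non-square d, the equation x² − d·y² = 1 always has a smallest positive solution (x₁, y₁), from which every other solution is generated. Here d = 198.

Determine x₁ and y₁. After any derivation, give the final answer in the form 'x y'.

197 14

d=198: √d = [14; 14,28] (ℓ=2, even), read p_1/q_1
a_0=14:  p_0=14·1+0=14,  q_0=14·0+1=1
a_1=14:  p_1=14·14+1=197,  q_1=14·1+0=14
(x₁, y₁) = (197, 14);  197² − 198·14² = 1 ✓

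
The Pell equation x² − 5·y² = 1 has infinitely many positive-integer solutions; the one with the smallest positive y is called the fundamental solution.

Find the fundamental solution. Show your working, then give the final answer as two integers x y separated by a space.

9 4

√5 = [2; 4, …], period ℓ=1 (odd) → k=1
a_0=2:  p_0=2·1+0=2,  q_0=2·0+1=1
a_1=4:  p_1=4·2+1=9,  q_1=4·1+0=4
→ (9, 4).  Check: 9²=81, 5·4²=80, difference 1.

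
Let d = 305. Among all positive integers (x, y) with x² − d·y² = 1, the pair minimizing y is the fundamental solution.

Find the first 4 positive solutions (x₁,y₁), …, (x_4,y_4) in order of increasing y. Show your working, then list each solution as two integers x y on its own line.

489 28
478241 27384
467719209 26781524
457428908161 26192303088

√305 → a₀=17, period (2,6,2,34); ℓ=4 even so k=3
i=0: a=17 ⇒ p=17, q=1
i=1: a=2 ⇒ p=35, q=2
i=2: a=6 ⇒ p=227, q=13
i=3: a=2 ⇒ p=489, q=28
→ (489, 28).  Check: 489²=239121, 305·28²=239120, difference 1.
(489+28√305)^2 = 478241 + 27384√305
(489+28√305)^3 = 467719209 + 26781524√305
(489+28√305)^4 = 457428908161 + 26192303088√305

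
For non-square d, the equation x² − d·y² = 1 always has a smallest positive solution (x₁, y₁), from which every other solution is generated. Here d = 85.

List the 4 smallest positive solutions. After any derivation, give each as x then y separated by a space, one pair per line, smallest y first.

285769 30996
163327842721 17715391848
93348068572789129 10125019625991228
53351968415791425367681 5786833466982059076816

√85 = [9; 4,1,1,4,18, …], period ℓ=5 (odd) → k=9
k=0  a_k=9  p_k/q_k = 9/1
k=1  a_k=4  p_k/q_k = 37/4
…
k=3  a_k=1  p_k/q_k = 83/9
k=4  a_k=4  p_k/q_k = 378/41
k=5  a_k=18  p_k/q_k = 6887/747
…
k=8  a_k=1  p_k/q_k = 62739/6805
k=9  a_k=4  p_k/q_k = 285769/30996
(x₁, y₁) = (285769, 30996);  285769² − 85·30996² = 1 ✓
(x_2, y_2) = (285769·285769 + 85·30996·30996, 285769·30996 + 30996·285769) = (163327842721, 17715391848)
(x_3, y_3) = (285769·163327842721 + 85·30996·17715391848, 285769·17715391848 + 30996·163327842721) = (93348068572789129, 10125019625991228)
(x_4, y_4) = (285769·93348068572789129 + 85·30996·10125019625991228, 285769·10125019625991228 + 30996·93348068572789129) = (53351968415791425367681, 5786833466982059076816)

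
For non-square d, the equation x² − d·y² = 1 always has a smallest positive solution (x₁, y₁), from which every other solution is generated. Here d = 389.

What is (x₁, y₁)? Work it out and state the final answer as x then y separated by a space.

[19; 1,2,1,1,1,1,2,1,38] for √389; ℓ=9 ⇒ convergent index 17
k=0  a_k=19  p_k/q_k = 19/1
k=1  a_k=1  p_k/q_k = 20/1
…
k=7  a_k=2  p_k/q_k = 927/47
…
k=9  a_k=38  p_k/q_k = 49643/2517
…
k=15  a_k=1  p_k/q_k = 910240/46151
k=16  a_k=2  p_k/q_k = 2376809/120509
k=17  a_k=1  p_k/q_k = 3287049/166660
fundamental: x₁=3287049, y₁=166660  (since 10804691128401 − 389·27775555600 = 1)

3287049 166660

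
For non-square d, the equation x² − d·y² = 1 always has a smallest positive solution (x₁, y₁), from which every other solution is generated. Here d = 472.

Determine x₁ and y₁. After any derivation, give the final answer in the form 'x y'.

306917 14127

√472 = [21; 1,2,1,1,1,…,2,1,42, …], period ℓ=14 (even) → k=13
k=0  a_k=21  p_k/q_k = 21/1
k=1  a_k=1  p_k/q_k = 22/1
…
k=3  a_k=1  p_k/q_k = 87/4
k=4  a_k=1  p_k/q_k = 152/7
…
k=6  a_k=4  p_k/q_k = 1108/51
k=7  a_k=5  p_k/q_k = 5779/266
k=8  a_k=4  p_k/q_k = 24224/1115
k=9  a_k=1  p_k/q_k = 30003/1381
k=10  a_k=1  p_k/q_k = 54227/2496
…
k=12  a_k=2  p_k/q_k = 222687/10250
k=13  a_k=1  p_k/q_k = 306917/14127
→ (306917, 14127).  Check: 306917²=94198044889, 472·14127²=94198044888, difference 1.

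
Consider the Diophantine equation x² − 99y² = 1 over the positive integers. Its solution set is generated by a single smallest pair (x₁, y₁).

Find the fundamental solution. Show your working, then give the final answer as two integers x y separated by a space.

10 1

d=99: √d = [9; 1,18] (ℓ=2, even), read p_1/q_1
a_0=9:  p_0=9·1+0=9,  q_0=9·0+1=1
a_1=1:  p_1=1·9+1=10,  q_1=1·1+0=1
fundamental: x₁=10, y₁=1  (since 100 − 99·1 = 1)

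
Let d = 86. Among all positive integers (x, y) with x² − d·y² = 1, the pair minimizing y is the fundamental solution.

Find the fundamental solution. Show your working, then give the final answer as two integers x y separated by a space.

√86 → a₀=9, period (3,1,1,1,8,1,1,1,3,18); ℓ=10 even so k=9
k=0  a_k=9  p_k/q_k = 9/1
k=1  a_k=3  p_k/q_k = 28/3
…
k=3  a_k=1  p_k/q_k = 65/7
…
k=5  a_k=8  p_k/q_k = 881/95
k=6  a_k=1  p_k/q_k = 983/106
k=7  a_k=1  p_k/q_k = 1864/201
k=8  a_k=1  p_k/q_k = 2847/307
k=9  a_k=3  p_k/q_k = 10405/1122
→ (10405, 1122).  Check: 10405²=108264025, 86·1122²=108264024, difference 1.

10405 1122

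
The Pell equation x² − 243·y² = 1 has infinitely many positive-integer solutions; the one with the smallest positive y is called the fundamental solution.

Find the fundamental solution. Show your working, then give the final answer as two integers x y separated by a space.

√243 = [15; 1,1,2,3,15,3,2,1,1,30, …], period ℓ=10 (even) → k=9
step 0: (15, 1)  from 15·(1,0) + (0,1)
…
step 2: (31, 2)  from 1·(16,1) + (15,1)
step 3: (78, 5)  from 2·(31,2) + (16,1)
step 4: (265, 17)  from 3·(78,5) + (31,2)
step 5: (4053, 260)  from 15·(265,17) + (78,5)
step 6: (12424, 797)  from 3·(4053,260) + (265,17)
step 7: (28901, 1854)  from 2·(12424,797) + (4053,260)
step 8: (41325, 2651)  from 1·(28901,1854) + (12424,797)
step 9: (70226, 4505)  from 1·(41325,2651) + (28901,1854)
fundamental: x₁=70226, y₁=4505  (since 4931691076 − 243·20295025 = 1)

70226 4505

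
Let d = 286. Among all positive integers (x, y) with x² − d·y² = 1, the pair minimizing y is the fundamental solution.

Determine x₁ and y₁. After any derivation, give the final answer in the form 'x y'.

√286 → a₀=16, period (1,10,3,3,2,3,3,10,1,32); ℓ=10 even so k=9
a_0=16:  p_0=16·1+0=16,  q_0=16·0+1=1
a_1=1:  p_1=1·16+1=17,  q_1=1·1+0=1
…
a_3=3:  p_3=3·186+17=575,  q_3=3·11+1=34
a_4=3:  p_4=3·575+186=1911,  q_4=3·34+11=113
a_5=2:  p_5=2·1911+575=4397,  q_5=2·113+34=260
…
a_7=3:  p_7=3·15102+4397=49703,  q_7=3·893+260=2939
a_8=10:  p_8=10·49703+15102=512132,  q_8=10·2939+893=30283
a_9=1:  p_9=1·512132+49703=561835,  q_9=1·30283+2939=33222
fundamental: x₁=561835, y₁=33222  (since 315658567225 − 286·1103701284 = 1)

561835 33222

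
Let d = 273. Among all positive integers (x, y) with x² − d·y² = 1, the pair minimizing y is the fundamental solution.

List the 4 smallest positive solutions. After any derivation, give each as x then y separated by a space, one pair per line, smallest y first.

[16; 1,1,10,1,1,32] for √273; ℓ=6 ⇒ convergent index 5
a_0=16:  p_0=16·1+0=16,  q_0=16·0+1=1
…
a_4=1:  p_4=1·347+33=380,  q_4=1·21+2=23
a_5=1:  p_5=1·380+347=727,  q_5=1·23+21=44
fundamental: x₁=727, y₁=44  (since 528529 − 273·1936 = 1)
k=2:  x_2 = 727·727+273·44·44 = 1057057,  y_2 = 727·44+44·727 = 63976
k=3:  x_3 = 727·1057057+273·44·63976 = 1536960151,  y_3 = 727·63976+44·1057057 = 93021060
k=4:  x_4 = 727·1536960151+273·44·93021060 = 2234739002497,  y_4 = 727·93021060+44·1536960151 = 135252557264

727 44
1057057 63976
1536960151 93021060
2234739002497 135252557264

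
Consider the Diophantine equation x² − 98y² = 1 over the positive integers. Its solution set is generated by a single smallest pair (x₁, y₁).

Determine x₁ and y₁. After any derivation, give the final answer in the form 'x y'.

99 10

√98 = [9; 1,8,1,18, …], period ℓ=4 (even) → k=3
i=0: a=9 ⇒ p=9, q=1
…
i=2: a=8 ⇒ p=89, q=9
i=3: a=1 ⇒ p=99, q=10
→ (99, 10).  Check: 99²=9801, 98·10²=9800, difference 1.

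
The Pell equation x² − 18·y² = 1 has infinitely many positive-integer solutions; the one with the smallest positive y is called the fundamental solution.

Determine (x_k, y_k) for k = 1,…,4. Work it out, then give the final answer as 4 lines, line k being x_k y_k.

17 4
577 136
19601 4620
665857 156944

[4; 4,8] for √18; ℓ=2 ⇒ convergent index 1
i=0: a=4 ⇒ p=4, q=1
i=1: a=4 ⇒ p=17, q=4
→ (17, 4).  Check: 17²=289, 18·4²=288, difference 1.
k=2:  x_2 = 17·17+18·4·4 = 577,  y_2 = 17·4+4·17 = 136
k=3:  x_3 = 17·577+18·4·136 = 19601,  y_3 = 17·136+4·577 = 4620
k=4:  x_4 = 17·19601+18·4·4620 = 665857,  y_4 = 17·4620+4·19601 = 156944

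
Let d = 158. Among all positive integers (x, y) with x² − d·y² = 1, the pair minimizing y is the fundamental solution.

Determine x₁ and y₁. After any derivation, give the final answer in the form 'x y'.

7743 616

[12; 1,1,3,12,3,1,1,24] for √158; ℓ=8 ⇒ convergent index 7
step 0: (12, 1)  from 12·(1,0) + (0,1)
…
step 4: (1081, 86)  from 12·(88,7) + (25,2)
step 5: (3331, 265)  from 3·(1081,86) + (88,7)
step 6: (4412, 351)  from 1·(3331,265) + (1081,86)
step 7: (7743, 616)  from 1·(4412,351) + (3331,265)
→ (7743, 616).  Check: 7743²=59954049, 158·616²=59954048, difference 1.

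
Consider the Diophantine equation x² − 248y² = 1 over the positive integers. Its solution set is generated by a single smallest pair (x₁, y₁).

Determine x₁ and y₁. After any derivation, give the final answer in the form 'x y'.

√248 = [15; 1,2,1,30, …], period ℓ=4 (even) → k=3
step 0: (15, 1)  from 15·(1,0) + (0,1)
…
step 2: (47, 3)  from 2·(16,1) + (15,1)
step 3: (63, 4)  from 1·(47,3) + (16,1)
(x₁, y₁) = (63, 4);  63² − 248·4² = 1 ✓

63 4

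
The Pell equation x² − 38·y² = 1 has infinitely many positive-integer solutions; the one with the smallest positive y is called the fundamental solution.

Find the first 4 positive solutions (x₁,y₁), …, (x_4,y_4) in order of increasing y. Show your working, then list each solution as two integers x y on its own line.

37 6
2737 444
202501 32850
14982337 2430456

d=38: √d = [6; 6,12] (ℓ=2, even), read p_1/q_1
k=0  a_k=6  p_k/q_k = 6/1
k=1  a_k=6  p_k/q_k = 37/6
(x₁, y₁) = (37, 6);  37² − 38·6² = 1 ✓
n=2: (37,6)∘(37,6) = (37·37+38·6·6, 37·6+6·37) = (2737,444)
n=3: (2737,444)∘(37,6) = (37·2737+38·6·444, 37·444+6·2737) = (202501,32850)
n=4: (202501,32850)∘(37,6) = (37·202501+38·6·32850, 37·32850+6·202501) = (14982337,2430456)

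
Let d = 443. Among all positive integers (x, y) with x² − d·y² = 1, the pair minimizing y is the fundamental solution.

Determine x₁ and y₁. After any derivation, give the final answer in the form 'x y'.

442 21

√443 = [21; 21,42, …], period ℓ=2 (even) → k=1
step 0: (21, 1)  from 21·(1,0) + (0,1)
step 1: (442, 21)  from 21·(21,1) + (1,0)
(x₁, y₁) = (442, 21);  442² − 443·21² = 1 ✓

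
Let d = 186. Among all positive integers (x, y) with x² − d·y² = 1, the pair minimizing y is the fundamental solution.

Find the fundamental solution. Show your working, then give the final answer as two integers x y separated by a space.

7501 550

d=186: √d = [13; 1,1,1,3,4,3,1,1,1,26] (ℓ=10, even), read p_9/q_9
a_0=13:  p_0=13·1+0=13,  q_0=13·0+1=1
…
a_6=3:  p_6=3·641+150=2073,  q_6=3·47+11=152
a_7=1:  p_7=1·2073+641=2714,  q_7=1·152+47=199
a_8=1:  p_8=1·2714+2073=4787,  q_8=1·199+152=351
a_9=1:  p_9=1·4787+2714=7501,  q_9=1·351+199=550
→ (7501, 550).  Check: 7501²=56265001, 186·550²=56265000, difference 1.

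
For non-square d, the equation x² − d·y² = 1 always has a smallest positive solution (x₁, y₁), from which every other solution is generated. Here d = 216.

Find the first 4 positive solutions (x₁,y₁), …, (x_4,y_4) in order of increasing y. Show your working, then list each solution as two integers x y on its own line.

485 33
470449 32010
456335045 31049667
442644523201 30118144980

√216 → a₀=14, period (1,2,3,2,1,28); ℓ=6 even so k=5
i=0: a=14 ⇒ p=14, q=1
i=1: a=1 ⇒ p=15, q=1
i=2: a=2 ⇒ p=44, q=3
i=3: a=3 ⇒ p=147, q=10
i=4: a=2 ⇒ p=338, q=23
i=5: a=1 ⇒ p=485, q=33
(x₁, y₁) = (485, 33);  485² − 216·33² = 1 ✓
(x_2, y_2) = (485·485 + 216·33·33, 485·33 + 33·485) = (470449, 32010)
(x_3, y_3) = (485·470449 + 216·33·32010, 485·32010 + 33·470449) = (456335045, 31049667)
(x_4, y_4) = (485·456335045 + 216·33·31049667, 485·31049667 + 33·456335045) = (442644523201, 30118144980)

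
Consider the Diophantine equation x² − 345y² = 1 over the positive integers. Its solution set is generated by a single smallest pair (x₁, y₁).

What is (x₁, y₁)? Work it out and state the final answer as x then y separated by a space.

√345 = [18; 1,1,2,1,6,1,2,1,1,36, …], period ℓ=10 (even) → k=9
i=0: a=18 ⇒ p=18, q=1
…
i=3: a=2 ⇒ p=93, q=5
…
i=5: a=6 ⇒ p=873, q=47
i=6: a=1 ⇒ p=1003, q=54
…
i=8: a=1 ⇒ p=3882, q=209
i=9: a=1 ⇒ p=6761, q=364
fundamental: x₁=6761, y₁=364  (since 45711121 − 345·132496 = 1)

6761 364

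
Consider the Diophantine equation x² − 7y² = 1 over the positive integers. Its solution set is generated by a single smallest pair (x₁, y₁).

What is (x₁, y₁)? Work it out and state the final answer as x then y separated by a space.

8 3

d=7: √d = [2; 1,1,1,4] (ℓ=4, even), read p_3/q_3
step 0: (2, 1)  from 2·(1,0) + (0,1)
step 1: (3, 1)  from 1·(2,1) + (1,0)
step 2: (5, 2)  from 1·(3,1) + (2,1)
step 3: (8, 3)  from 1·(5,2) + (3,1)
→ (8, 3).  Check: 8²=64, 7·3²=63, difference 1.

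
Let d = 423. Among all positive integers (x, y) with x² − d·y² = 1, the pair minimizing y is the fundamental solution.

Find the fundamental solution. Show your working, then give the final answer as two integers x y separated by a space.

√423 → a₀=20, period (1,1,3,4,3,1,1,40); ℓ=8 even so k=7
a_0=20:  p_0=20·1+0=20,  q_0=20·0+1=1
a_1=1:  p_1=1·20+1=21,  q_1=1·1+0=1
a_2=1:  p_2=1·21+20=41,  q_2=1·1+1=2
a_3=3:  p_3=3·41+21=144,  q_3=3·2+1=7
a_4=4:  p_4=4·144+41=617,  q_4=4·7+2=30
a_5=3:  p_5=3·617+144=1995,  q_5=3·30+7=97
a_6=1:  p_6=1·1995+617=2612,  q_6=1·97+30=127
a_7=1:  p_7=1·2612+1995=4607,  q_7=1·127+97=224
→ (4607, 224).  Check: 4607²=21224449, 423·224²=21224448, difference 1.

4607 224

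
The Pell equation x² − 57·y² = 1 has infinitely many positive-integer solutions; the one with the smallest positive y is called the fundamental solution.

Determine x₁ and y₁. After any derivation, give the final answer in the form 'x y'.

√57 → a₀=7, period (1,1,4,1,1,14); ℓ=6 even so k=5
k=0  a_k=7  p_k/q_k = 7/1
k=1  a_k=1  p_k/q_k = 8/1
k=2  a_k=1  p_k/q_k = 15/2
k=3  a_k=4  p_k/q_k = 68/9
k=4  a_k=1  p_k/q_k = 83/11
k=5  a_k=1  p_k/q_k = 151/20
→ (151, 20).  Check: 151²=22801, 57·20²=22800, difference 1.

151 20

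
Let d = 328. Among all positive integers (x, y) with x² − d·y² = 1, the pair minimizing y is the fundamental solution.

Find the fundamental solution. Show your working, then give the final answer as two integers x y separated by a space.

√328 = [18; 9,36, …], period ℓ=2 (even) → k=1
i=0: a=18 ⇒ p=18, q=1
i=1: a=9 ⇒ p=163, q=9
(x₁, y₁) = (163, 9);  163² − 328·9² = 1 ✓

163 9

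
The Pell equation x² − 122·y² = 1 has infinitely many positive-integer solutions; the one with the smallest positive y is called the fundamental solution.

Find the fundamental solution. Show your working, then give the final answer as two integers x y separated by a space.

√122 → a₀=11, period (22); ℓ=1 odd so k=1
a_0=11:  p_0=11·1+0=11,  q_0=11·0+1=1
a_1=22:  p_1=22·11+1=243,  q_1=22·1+0=22
fundamental: x₁=243, y₁=22  (since 59049 − 122·484 = 1)

243 22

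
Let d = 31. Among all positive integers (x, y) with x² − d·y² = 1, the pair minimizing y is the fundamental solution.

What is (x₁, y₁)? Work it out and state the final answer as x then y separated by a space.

1520 273

√31 → a₀=5, period (1,1,3,5,3,1,1,10); ℓ=8 even so k=7
a_0=5:  p_0=5·1+0=5,  q_0=5·0+1=1
a_1=1:  p_1=1·5+1=6,  q_1=1·1+0=1
a_2=1:  p_2=1·6+5=11,  q_2=1·1+1=2
a_3=3:  p_3=3·11+6=39,  q_3=3·2+1=7
a_4=5:  p_4=5·39+11=206,  q_4=5·7+2=37
a_5=3:  p_5=3·206+39=657,  q_5=3·37+7=118
a_6=1:  p_6=1·657+206=863,  q_6=1·118+37=155
a_7=1:  p_7=1·863+657=1520,  q_7=1·155+118=273
fundamental: x₁=1520, y₁=273  (since 2310400 − 31·74529 = 1)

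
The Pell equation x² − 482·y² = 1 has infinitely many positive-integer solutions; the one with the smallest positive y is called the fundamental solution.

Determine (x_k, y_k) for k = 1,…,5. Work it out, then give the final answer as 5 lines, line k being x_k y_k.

[21; 1,20,1,42] for √482; ℓ=4 ⇒ convergent index 3
a_0=21:  p_0=21·1+0=21,  q_0=21·0+1=1
a_1=1:  p_1=1·21+1=22,  q_1=1·1+0=1
a_2=20:  p_2=20·22+21=461,  q_2=20·1+1=21
a_3=1:  p_3=1·461+22=483,  q_3=1·21+1=22
→ (483, 22).  Check: 483²=233289, 482·22²=233288, difference 1.
(x_2, y_2) = (483·483 + 482·22·22, 483·22 + 22·483) = (466577, 21252)
(x_3, y_3) = (483·466577 + 482·22·21252, 483·21252 + 22·466577) = (450712899, 20529410)
(x_4, y_4) = (483·450712899 + 482·22·20529410, 483·20529410 + 22·450712899) = (435388193857, 19831388808)
(x_5, y_5) = (483·435388193857 + 482·22·19831388808, 483·19831388808 + 22·435388193857) = (420584544552963, 19157101059118)

483 22
466577 21252
450712899 20529410
435388193857 19831388808
420584544552963 19157101059118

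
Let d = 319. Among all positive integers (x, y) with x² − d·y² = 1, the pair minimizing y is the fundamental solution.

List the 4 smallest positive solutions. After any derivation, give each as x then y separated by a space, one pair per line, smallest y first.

√319 = [17; 1,6,5,1,4,…,6,1,34, …], period ℓ=14 (even) → k=13
a_0=17:  p_0=17·1+0=17,  q_0=17·0+1=1
a_1=1:  p_1=1·17+1=18,  q_1=1·1+0=1
a_2=6:  p_2=6·18+17=125,  q_2=6·1+1=7
…
a_7=1:  p_7=1·11913+3715=15628,  q_7=1·667+208=875
…
a_10=1:  p_10=1·250816+58797=309613,  q_10=1·14043+3292=17335
…
a_12=6:  p_12=6·1798881+309613=11102899,  q_12=6·100718+17335=621643
a_13=1:  p_13=1·11102899+1798881=12901780,  q_13=1·621643+100718=722361
(x₁, y₁) = (12901780, 722361);  12901780² − 319·722361² = 1 ✓
k=2:  x_2 = 12901780·12901780+319·722361·722361 = 332911854336799,  y_2 = 12901780·722361+722361·12901780 = 18639485405160
k=3:  x_3 = 12901780·332911854336799+319·722361·18639485405160 = 8590311008090840302660,  y_3 = 12901780·18639485405160+722361·332911854336799 = 480965080021169647239
k=4:  x_4 = 12901780·8590311008090840302660+319·722361·480965080021169647239 = 221660605515932150288251132801,  y_4 = 12901780·480965080021169647239+722361·8590311008090840302660 = 12410611300231033623224965680

12901780 722361
332911854336799 18639485405160
8590311008090840302660 480965080021169647239
221660605515932150288251132801 12410611300231033623224965680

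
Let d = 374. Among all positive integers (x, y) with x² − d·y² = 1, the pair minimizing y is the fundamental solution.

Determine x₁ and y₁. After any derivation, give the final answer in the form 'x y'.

3365 174

d=374: √d = [19; 2,1,18,1,2,38] (ℓ=6, even), read p_5/q_5
k=0  a_k=19  p_k/q_k = 19/1
k=1  a_k=2  p_k/q_k = 39/2
k=2  a_k=1  p_k/q_k = 58/3
k=3  a_k=18  p_k/q_k = 1083/56
k=4  a_k=1  p_k/q_k = 1141/59
k=5  a_k=2  p_k/q_k = 3365/174
→ (3365, 174).  Check: 3365²=11323225, 374·174²=11323224, difference 1.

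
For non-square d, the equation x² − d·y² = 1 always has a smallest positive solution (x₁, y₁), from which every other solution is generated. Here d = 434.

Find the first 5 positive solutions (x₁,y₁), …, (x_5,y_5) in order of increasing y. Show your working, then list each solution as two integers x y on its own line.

√434 = [20; 1,4,1,40, …], period ℓ=4 (even) → k=3
a_0=20:  p_0=20·1+0=20,  q_0=20·0+1=1
…
a_2=4:  p_2=4·21+20=104,  q_2=4·1+1=5
a_3=1:  p_3=1·104+21=125,  q_3=1·5+1=6
fundamental: x₁=125, y₁=6  (since 15625 − 434·36 = 1)
n=2: (125,6)∘(125,6) = (125·125+434·6·6, 125·6+6·125) = (31249,1500)
n=3: (31249,1500)∘(125,6) = (125·31249+434·6·1500, 125·1500+6·31249) = (7812125,374994)
n=4: (7812125,374994)∘(125,6) = (125·7812125+434·6·374994, 125·374994+6·7812125) = (1953000001,93747000)
n=5: (1953000001,93747000)∘(125,6) = (125·1953000001+434·6·93747000, 125·93747000+6·1953000001) = (488242188125,23436375006)

125 6
31249 1500
7812125 374994
1953000001 93747000
488242188125 23436375006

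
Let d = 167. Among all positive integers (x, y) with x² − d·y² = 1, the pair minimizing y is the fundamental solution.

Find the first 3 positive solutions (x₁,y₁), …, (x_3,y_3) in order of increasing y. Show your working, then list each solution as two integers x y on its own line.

[12; 1,11,1,24] for √167; ℓ=4 ⇒ convergent index 3
k=0  a_k=12  p_k/q_k = 12/1
k=1  a_k=1  p_k/q_k = 13/1
k=2  a_k=11  p_k/q_k = 155/12
k=3  a_k=1  p_k/q_k = 168/13
fundamental: x₁=168, y₁=13  (since 28224 − 167·169 = 1)
k=2:  x_2 = 168·168+167·13·13 = 56447,  y_2 = 168·13+13·168 = 4368
k=3:  x_3 = 168·56447+167·13·4368 = 18966024,  y_3 = 168·4368+13·56447 = 1467635

168 13
56447 4368
18966024 1467635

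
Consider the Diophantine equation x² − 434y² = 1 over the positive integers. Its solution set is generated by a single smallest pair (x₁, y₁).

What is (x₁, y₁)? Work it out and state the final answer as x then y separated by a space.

[20; 1,4,1,40] for √434; ℓ=4 ⇒ convergent index 3
k=0  a_k=20  p_k/q_k = 20/1
k=1  a_k=1  p_k/q_k = 21/1
k=2  a_k=4  p_k/q_k = 104/5
k=3  a_k=1  p_k/q_k = 125/6
(x₁, y₁) = (125, 6);  125² − 434·6² = 1 ✓

125 6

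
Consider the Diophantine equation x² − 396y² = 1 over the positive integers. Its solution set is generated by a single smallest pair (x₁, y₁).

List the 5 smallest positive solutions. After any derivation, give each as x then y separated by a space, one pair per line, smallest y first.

d=396: √d = [19; 1,8,1,38] (ℓ=4, even), read p_3/q_3
k=0  a_k=19  p_k/q_k = 19/1
…
k=2  a_k=8  p_k/q_k = 179/9
k=3  a_k=1  p_k/q_k = 199/10
(x₁, y₁) = (199, 10);  199² − 396·10² = 1 ✓
(199+10√396)^2 = 79201 + 3980√396
(199+10√396)^3 = 31521799 + 1584030√396
(199+10√396)^4 = 12545596801 + 630439960√396
(199+10√396)^5 = 4993116004999 + 250913520050√396

199 10
79201 3980
31521799 1584030
12545596801 630439960
4993116004999 250913520050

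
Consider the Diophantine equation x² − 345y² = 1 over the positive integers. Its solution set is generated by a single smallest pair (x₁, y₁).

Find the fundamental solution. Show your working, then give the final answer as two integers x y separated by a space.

6761 364

√345 → a₀=18, period (1,1,2,1,6,1,2,1,1,36); ℓ=10 even so k=9
step 0: (18, 1)  from 18·(1,0) + (0,1)
step 1: (19, 1)  from 1·(18,1) + (1,0)
step 2: (37, 2)  from 1·(19,1) + (18,1)
…
step 4: (130, 7)  from 1·(93,5) + (37,2)
…
step 6: (1003, 54)  from 1·(873,47) + (130,7)
step 7: (2879, 155)  from 2·(1003,54) + (873,47)
step 8: (3882, 209)  from 1·(2879,155) + (1003,54)
step 9: (6761, 364)  from 1·(3882,209) + (2879,155)
(x₁, y₁) = (6761, 364);  6761² − 345·364² = 1 ✓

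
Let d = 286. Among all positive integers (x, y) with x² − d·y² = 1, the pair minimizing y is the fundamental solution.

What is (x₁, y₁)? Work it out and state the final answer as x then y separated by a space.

561835 33222

√286 = [16; 1,10,3,3,2,3,3,10,1,32, …], period ℓ=10 (even) → k=9
k=0  a_k=16  p_k/q_k = 16/1
k=1  a_k=1  p_k/q_k = 17/1
…
k=8  a_k=10  p_k/q_k = 512132/30283
k=9  a_k=1  p_k/q_k = 561835/33222
fundamental: x₁=561835, y₁=33222  (since 315658567225 − 286·1103701284 = 1)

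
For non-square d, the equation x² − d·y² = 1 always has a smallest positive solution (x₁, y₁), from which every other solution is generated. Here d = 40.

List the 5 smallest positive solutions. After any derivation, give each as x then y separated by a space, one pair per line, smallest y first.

[6; 3,12] for √40; ℓ=2 ⇒ convergent index 1
step 0: (6, 1)  from 6·(1,0) + (0,1)
step 1: (19, 3)  from 3·(6,1) + (1,0)
(x₁, y₁) = (19, 3);  19² − 40·3² = 1 ✓
n=2: (19,3)∘(19,3) = (19·19+40·3·3, 19·3+3·19) = (721,114)
n=3: (721,114)∘(19,3) = (19·721+40·3·114, 19·114+3·721) = (27379,4329)
n=4: (27379,4329)∘(19,3) = (19·27379+40·3·4329, 19·4329+3·27379) = (1039681,164388)
n=5: (1039681,164388)∘(19,3) = (19·1039681+40·3·164388, 19·164388+3·1039681) = (39480499,6242415)

19 3
721 114
27379 4329
1039681 164388
39480499 6242415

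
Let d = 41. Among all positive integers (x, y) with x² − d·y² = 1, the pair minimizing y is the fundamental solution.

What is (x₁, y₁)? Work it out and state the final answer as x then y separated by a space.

2049 320

√41 → a₀=6, period (2,2,12); ℓ=3 odd so k=5
a_0=6:  p_0=6·1+0=6,  q_0=6·0+1=1
a_1=2:  p_1=2·6+1=13,  q_1=2·1+0=2
a_2=2:  p_2=2·13+6=32,  q_2=2·2+1=5
…
a_4=2:  p_4=2·397+32=826,  q_4=2·62+5=129
a_5=2:  p_5=2·826+397=2049,  q_5=2·129+62=320
fundamental: x₁=2049, y₁=320  (since 4198401 − 41·102400 = 1)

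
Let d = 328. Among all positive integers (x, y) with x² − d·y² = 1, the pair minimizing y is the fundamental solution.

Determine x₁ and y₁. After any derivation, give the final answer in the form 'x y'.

163 9

√328 → a₀=18, period (9,36); ℓ=2 even so k=1
step 0: (18, 1)  from 18·(1,0) + (0,1)
step 1: (163, 9)  from 9·(18,1) + (1,0)
→ (163, 9).  Check: 163²=26569, 328·9²=26568, difference 1.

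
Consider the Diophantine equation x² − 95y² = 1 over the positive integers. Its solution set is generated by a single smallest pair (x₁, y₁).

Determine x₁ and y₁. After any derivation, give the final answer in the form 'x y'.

39 4

√95 = [9; 1,2,1,18, …], period ℓ=4 (even) → k=3
a_0=9:  p_0=9·1+0=9,  q_0=9·0+1=1
a_1=1:  p_1=1·9+1=10,  q_1=1·1+0=1
a_2=2:  p_2=2·10+9=29,  q_2=2·1+1=3
a_3=1:  p_3=1·29+10=39,  q_3=1·3+1=4
fundamental: x₁=39, y₁=4  (since 1521 − 95·16 = 1)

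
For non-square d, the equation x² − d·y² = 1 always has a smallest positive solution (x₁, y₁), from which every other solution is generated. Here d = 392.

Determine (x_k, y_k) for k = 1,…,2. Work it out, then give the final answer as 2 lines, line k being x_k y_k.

99 5
19601 990

[19; 1,3,1,38] for √392; ℓ=4 ⇒ convergent index 3
k=0  a_k=19  p_k/q_k = 19/1
k=1  a_k=1  p_k/q_k = 20/1
k=2  a_k=3  p_k/q_k = 79/4
k=3  a_k=1  p_k/q_k = 99/5
→ (99, 5).  Check: 99²=9801, 392·5²=9800, difference 1.
(99+5√392)^2 = 19601 + 990√392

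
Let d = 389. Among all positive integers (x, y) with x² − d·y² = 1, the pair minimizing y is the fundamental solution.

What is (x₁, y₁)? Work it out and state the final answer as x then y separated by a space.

√389 → a₀=19, period (1,2,1,1,1,1,2,1,38); ℓ=9 odd so k=17
step 0: (19, 1)  from 19·(1,0) + (0,1)
…
step 4: (138, 7)  from 1·(79,4) + (59,3)
…
step 6: (355, 18)  from 1·(217,11) + (138,7)
…
step 14: (556329, 28207)  from 1·(353911,17944) + (202418,10263)
…
step 16: (2376809, 120509)  from 2·(910240,46151) + (556329,28207)
step 17: (3287049, 166660)  from 1·(2376809,120509) + (910240,46151)
(x₁, y₁) = (3287049, 166660);  3287049² − 389·166660² = 1 ✓

3287049 166660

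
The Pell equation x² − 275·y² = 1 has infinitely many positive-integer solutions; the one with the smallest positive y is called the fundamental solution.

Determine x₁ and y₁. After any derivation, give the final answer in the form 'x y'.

d=275: √d = [16; 1,1,2,1,1,32] (ℓ=6, even), read p_5/q_5
i=0: a=16 ⇒ p=16, q=1
i=1: a=1 ⇒ p=17, q=1
…
i=4: a=1 ⇒ p=116, q=7
i=5: a=1 ⇒ p=199, q=12
fundamental: x₁=199, y₁=12  (since 39601 − 275·144 = 1)

199 12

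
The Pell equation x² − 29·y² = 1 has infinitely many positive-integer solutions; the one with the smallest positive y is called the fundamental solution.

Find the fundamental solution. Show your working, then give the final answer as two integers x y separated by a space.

9801 1820

√29 = [5; 2,1,1,2,10, …], period ℓ=5 (odd) → k=9
i=0: a=5 ⇒ p=5, q=1
i=1: a=2 ⇒ p=11, q=2
i=2: a=1 ⇒ p=16, q=3
…
i=4: a=2 ⇒ p=70, q=13
…
i=6: a=2 ⇒ p=1524, q=283
i=7: a=1 ⇒ p=2251, q=418
i=8: a=1 ⇒ p=3775, q=701
i=9: a=2 ⇒ p=9801, q=1820
fundamental: x₁=9801, y₁=1820  (since 96059601 − 29·3312400 = 1)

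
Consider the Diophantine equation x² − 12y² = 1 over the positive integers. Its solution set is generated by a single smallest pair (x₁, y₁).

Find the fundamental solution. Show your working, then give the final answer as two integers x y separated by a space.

d=12: √d = [3; 2,6] (ℓ=2, even), read p_1/q_1
a_0=3:  p_0=3·1+0=3,  q_0=3·0+1=1
a_1=2:  p_1=2·3+1=7,  q_1=2·1+0=2
(x₁, y₁) = (7, 2);  7² − 12·2² = 1 ✓

7 2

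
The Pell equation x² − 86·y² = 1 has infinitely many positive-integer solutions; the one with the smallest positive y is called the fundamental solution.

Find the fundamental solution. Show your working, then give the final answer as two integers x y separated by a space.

10405 1122

√86 = [9; 3,1,1,1,8,1,1,1,3,18, …], period ℓ=10 (even) → k=9
k=0  a_k=9  p_k/q_k = 9/1
…
k=2  a_k=1  p_k/q_k = 37/4
k=3  a_k=1  p_k/q_k = 65/7
…
k=5  a_k=8  p_k/q_k = 881/95
…
k=7  a_k=1  p_k/q_k = 1864/201
k=8  a_k=1  p_k/q_k = 2847/307
k=9  a_k=3  p_k/q_k = 10405/1122
→ (10405, 1122).  Check: 10405²=108264025, 86·1122²=108264024, difference 1.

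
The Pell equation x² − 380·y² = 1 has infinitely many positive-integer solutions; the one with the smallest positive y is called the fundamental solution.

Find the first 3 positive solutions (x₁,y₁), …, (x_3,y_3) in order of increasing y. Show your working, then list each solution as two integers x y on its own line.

√380 → a₀=19, period (2,38); ℓ=2 even so k=1
k=0  a_k=19  p_k/q_k = 19/1
k=1  a_k=2  p_k/q_k = 39/2
fundamental: x₁=39, y₁=2  (since 1521 − 380·4 = 1)
k=2:  x_2 = 39·39+380·2·2 = 3041,  y_2 = 39·2+2·39 = 156
k=3:  x_3 = 39·3041+380·2·156 = 237159,  y_3 = 39·156+2·3041 = 12166

39 2
3041 156
237159 12166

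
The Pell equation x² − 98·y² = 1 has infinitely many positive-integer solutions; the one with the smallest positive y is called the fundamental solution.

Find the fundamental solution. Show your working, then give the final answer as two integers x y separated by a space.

99 10

d=98: √d = [9; 1,8,1,18] (ℓ=4, even), read p_3/q_3
a_0=9:  p_0=9·1+0=9,  q_0=9·0+1=1
a_1=1:  p_1=1·9+1=10,  q_1=1·1+0=1
a_2=8:  p_2=8·10+9=89,  q_2=8·1+1=9
a_3=1:  p_3=1·89+10=99,  q_3=1·9+1=10
(x₁, y₁) = (99, 10);  99² − 98·10² = 1 ✓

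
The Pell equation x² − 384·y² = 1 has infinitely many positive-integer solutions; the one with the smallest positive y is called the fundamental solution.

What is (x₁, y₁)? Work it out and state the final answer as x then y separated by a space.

[19; 1,1,2,9,2,1,1,38] for √384; ℓ=8 ⇒ convergent index 7
i=0: a=19 ⇒ p=19, q=1
i=1: a=1 ⇒ p=20, q=1
…
i=3: a=2 ⇒ p=98, q=5
i=4: a=9 ⇒ p=921, q=47
i=5: a=2 ⇒ p=1940, q=99
i=6: a=1 ⇒ p=2861, q=146
i=7: a=1 ⇒ p=4801, q=245
(x₁, y₁) = (4801, 245);  4801² − 384·245² = 1 ✓

4801 245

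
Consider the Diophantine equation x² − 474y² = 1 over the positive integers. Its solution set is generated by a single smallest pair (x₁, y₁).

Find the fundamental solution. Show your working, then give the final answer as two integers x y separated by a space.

√474 = [21; 1,3,2,1,1,…,3,1,42, …], period ℓ=14 (even) → k=13
a_0=21:  p_0=21·1+0=21,  q_0=21·0+1=1
a_1=1:  p_1=1·21+1=22,  q_1=1·1+0=1
a_2=3:  p_2=3·22+21=87,  q_2=3·1+1=4
…
a_9=1:  p_9=1·5813+5051=10864,  q_9=1·267+232=499
…
a_12=3:  p_12=3·44218+16677=149331,  q_12=3·2031+766=6859
a_13=1:  p_13=1·149331+44218=193549,  q_13=1·6859+2031=8890
(x₁, y₁) = (193549, 8890);  193549² − 474·8890² = 1 ✓

193549 8890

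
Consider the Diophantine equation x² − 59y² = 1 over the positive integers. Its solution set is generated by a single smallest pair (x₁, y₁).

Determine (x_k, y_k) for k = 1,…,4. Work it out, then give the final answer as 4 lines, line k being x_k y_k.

d=59: √d = [7; 1,2,7,2,1,14] (ℓ=6, even), read p_5/q_5
i=0: a=7 ⇒ p=7, q=1
i=1: a=1 ⇒ p=8, q=1
…
i=3: a=7 ⇒ p=169, q=22
i=4: a=2 ⇒ p=361, q=47
i=5: a=1 ⇒ p=530, q=69
→ (530, 69).  Check: 530²=280900, 59·69²=280899, difference 1.
(530+69√59)^2 = 561799 + 73140√59
(530+69√59)^3 = 595506410 + 77528331√59
(530+69√59)^4 = 631236232801 + 82179957720√59

530 69
561799 73140
595506410 77528331
631236232801 82179957720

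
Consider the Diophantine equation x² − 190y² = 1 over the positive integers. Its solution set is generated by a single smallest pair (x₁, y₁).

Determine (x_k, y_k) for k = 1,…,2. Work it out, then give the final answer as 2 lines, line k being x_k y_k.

52021 3774
5412368881 392654508

[13; 1,3,1,1,1,…,3,1,26] for √190; ℓ=14 ⇒ convergent index 13
i=0: a=13 ⇒ p=13, q=1
…
i=2: a=3 ⇒ p=55, q=4
i=3: a=1 ⇒ p=69, q=5
…
i=5: a=1 ⇒ p=193, q=14
i=6: a=2 ⇒ p=510, q=37
…
i=9: a=1 ⇒ p=4149, q=301
…
i=12: a=3 ⇒ p=40787, q=2959
i=13: a=1 ⇒ p=52021, q=3774
→ (52021, 3774).  Check: 52021²=2706184441, 190·3774²=2706184440, difference 1.
n=2: (52021,3774)∘(52021,3774) = (52021·52021+190·3774·3774, 52021·3774+3774·52021) = (5412368881,392654508)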